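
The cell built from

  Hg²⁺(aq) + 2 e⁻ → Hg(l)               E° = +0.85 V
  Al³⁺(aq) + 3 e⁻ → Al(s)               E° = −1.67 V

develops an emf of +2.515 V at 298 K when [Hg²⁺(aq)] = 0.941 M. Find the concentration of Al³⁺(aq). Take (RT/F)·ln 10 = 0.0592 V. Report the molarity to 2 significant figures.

1.6 M

Hg²⁺/Hg is the cathode (higher E°); E°cell = +0.85 − (−1.67) = +2.52 V with n = 6.
Since E = E° − (0.0592/n)·log Q, log Q = n(E° − E)/0.0592 = 0.507.
Balancing electrons gives 3 Hg²⁺(aq) + 2 Al(s) → 3 Hg(l) + 2 Al³⁺(aq); thus Q = [Al³⁺(aq)]^2 / [Hg²⁺(aq)]^3.
Substituting the known concentrations and solving, log [Al³⁺(aq)] = 0.214 and [Al³⁺(aq)] = 1.6 M.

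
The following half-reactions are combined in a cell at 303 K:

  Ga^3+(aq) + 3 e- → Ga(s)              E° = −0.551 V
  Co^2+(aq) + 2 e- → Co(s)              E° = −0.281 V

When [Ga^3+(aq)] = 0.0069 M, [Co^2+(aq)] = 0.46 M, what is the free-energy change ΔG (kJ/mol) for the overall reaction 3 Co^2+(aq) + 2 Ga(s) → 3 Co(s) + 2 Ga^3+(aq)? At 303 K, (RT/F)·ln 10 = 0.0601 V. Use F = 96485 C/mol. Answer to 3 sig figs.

The standard cell potential is −0.281 − (−0.551) = +0.270 V, with n = 6 electrons in the balanced equation.
Q = [Ga^3+(aq)]^2 / [Co^2+(aq)]^3 = 0.000489, so log Q = −3.311 and E = +0.270 − (0.0601/6)(−3.311) = +0.3032 V.
Then ΔG = −nFE = −6 × 96485 × +0.3032 J/mol = −176 kJ/mol.

−176 kJ/mol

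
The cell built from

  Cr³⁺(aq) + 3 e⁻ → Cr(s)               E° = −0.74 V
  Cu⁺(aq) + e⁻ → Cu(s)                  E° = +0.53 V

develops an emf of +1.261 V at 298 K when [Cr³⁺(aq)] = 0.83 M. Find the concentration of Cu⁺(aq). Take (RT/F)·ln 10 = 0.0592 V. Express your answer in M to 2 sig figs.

With Cu⁺/Cu at the cathode and Cr³⁺/Cr at the anode, E°cell = +0.53 − (−0.74) = +1.27 V (n = 3).
From the Nernst equation, log Q = n(E° − E)/0.0592 = 3·(+1.27 − (+1.261))/0.0592 = 0.456.
Balancing electrons gives 3 Cu⁺(aq) + Cr(s) → 3 Cu(s) + Cr³⁺(aq); thus Q = [Cr³⁺(aq)] / [Cu⁺(aq)]^3.
Isolating [Cu⁺(aq)] in Q = 10^{0.456} yields log [Cu⁺(aq)] = −0.179, i.e. 0.66 M.

0.66 M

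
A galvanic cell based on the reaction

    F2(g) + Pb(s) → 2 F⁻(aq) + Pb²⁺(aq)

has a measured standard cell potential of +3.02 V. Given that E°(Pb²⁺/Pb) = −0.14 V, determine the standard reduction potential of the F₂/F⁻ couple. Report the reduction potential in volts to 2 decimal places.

In the reaction as written the F₂/F⁻ couple is reduced (cathode) and Pb²⁺/Pb is oxidized (anode), so E°cell = E°(F₂/F⁻) − E°(Pb²⁺/Pb).
E°(F₂/F⁻) = E°cell + E°(anode) = +3.02 + (−0.14) = +2.88 V.

+2.88 V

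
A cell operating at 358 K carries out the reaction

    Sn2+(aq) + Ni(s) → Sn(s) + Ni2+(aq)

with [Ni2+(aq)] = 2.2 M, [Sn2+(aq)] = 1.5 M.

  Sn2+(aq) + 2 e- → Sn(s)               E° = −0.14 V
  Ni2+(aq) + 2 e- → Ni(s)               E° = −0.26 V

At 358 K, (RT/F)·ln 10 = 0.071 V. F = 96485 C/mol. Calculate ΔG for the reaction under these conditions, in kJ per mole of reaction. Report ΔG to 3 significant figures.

−22.0 kJ/mol

The standard cell potential is −0.14 − (−0.26) = +0.12 V, with n = 2 electrons in the balanced equation.
The reaction quotient is [Ni2+(aq)] / [Sn2+(aq)] = 1.47; by Nernst, E = +0.12 − (0.071/2)(0.166) = +0.1141 V.
ΔG = −nFE = −(2)(96485)(+0.1141) J/mol = −22.0 kJ/mol.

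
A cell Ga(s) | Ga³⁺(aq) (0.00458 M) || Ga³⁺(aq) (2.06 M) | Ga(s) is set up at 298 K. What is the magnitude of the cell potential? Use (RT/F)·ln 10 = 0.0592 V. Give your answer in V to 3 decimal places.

0.052 V

For a concentration cell E°cell = 0, since both electrodes use the same couple.
The compartment with the higher Ga³⁺(aq) concentration (2.06 M) acts as the cathode; ions are reduced there and produced at the dilute (0.00458 M) anode.
With n = 3, Ecell = −(0.0592/3)·log([dilute]/[conc]) = −(0.0592/3)·log(0.00458/2.06) = +0.052 V.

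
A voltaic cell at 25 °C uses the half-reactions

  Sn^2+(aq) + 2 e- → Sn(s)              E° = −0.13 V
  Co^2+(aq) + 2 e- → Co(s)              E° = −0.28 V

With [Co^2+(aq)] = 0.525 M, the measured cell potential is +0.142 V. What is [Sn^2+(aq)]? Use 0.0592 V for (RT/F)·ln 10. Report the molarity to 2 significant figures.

Sn²⁺/Sn is the cathode (higher E°); E°cell = −0.13 − (−0.28) = +0.15 V with n = 2.
From the Nernst equation, log Q = n(E° − E)/0.0592 = 2·(+0.15 − (+0.142))/0.0592 = 0.270.
For Sn^2+(aq) + Co(s) → Sn(s) + Co^2+(aq), the reaction quotient is Q = [Co^2+(aq)] / [Sn^2+(aq)].
Substituting the known concentrations and solving, log [Sn^2+(aq)] = −0.550 and [Sn^2+(aq)] = 0.28 M.

0.28 M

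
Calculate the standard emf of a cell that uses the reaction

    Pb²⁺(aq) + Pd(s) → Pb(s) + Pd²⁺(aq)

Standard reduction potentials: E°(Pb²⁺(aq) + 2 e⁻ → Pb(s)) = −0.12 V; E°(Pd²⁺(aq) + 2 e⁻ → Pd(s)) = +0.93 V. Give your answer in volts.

−1.05 V

Pb²⁺(aq) gains electrons, so the Pb²⁺/Pb couple is the cathode; the Pd²⁺/Pd couple is the anode.
E°cell = E°(cathode) − E°(anode) = −0.12 − (+0.93) = −1.05 V.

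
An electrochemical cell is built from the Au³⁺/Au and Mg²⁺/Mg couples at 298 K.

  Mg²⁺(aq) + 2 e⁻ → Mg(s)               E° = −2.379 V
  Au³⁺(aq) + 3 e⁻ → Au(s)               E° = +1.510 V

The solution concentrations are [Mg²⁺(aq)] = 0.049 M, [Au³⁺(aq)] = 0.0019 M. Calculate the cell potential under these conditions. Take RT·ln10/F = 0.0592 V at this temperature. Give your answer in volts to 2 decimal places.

Since E°(Au³⁺/Au) > E°(Mg²⁺/Mg), Au³⁺/Au serves as the cathode.
The standard potential is +1.510 − (−2.379) = +3.889 V and the balanced reaction transfers n = 6 electrons.
The balanced reaction is 2 Au³⁺(aq) + 3 Mg(s) → 2 Au(s) + 3 Mg²⁺(aq), so Q = [Mg²⁺(aq)]^3 / [Au³⁺(aq)]^2 = 32.6 and log Q = 1.513.
By the Nernst equation, E = +3.889 − (0.0592/6)·(1.513) = +3.87 V.

+3.87 V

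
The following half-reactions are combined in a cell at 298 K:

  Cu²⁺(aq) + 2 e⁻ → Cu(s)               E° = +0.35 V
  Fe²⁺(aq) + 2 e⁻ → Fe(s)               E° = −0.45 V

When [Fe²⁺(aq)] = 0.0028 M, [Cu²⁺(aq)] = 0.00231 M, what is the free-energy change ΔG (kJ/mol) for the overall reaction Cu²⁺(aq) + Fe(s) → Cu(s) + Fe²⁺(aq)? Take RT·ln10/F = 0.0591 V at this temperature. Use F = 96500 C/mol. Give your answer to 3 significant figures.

−154 kJ/mol

With Cu²⁺/Cu reduced at the cathode, E°cell = +0.35 − (−0.45) = +0.80 V and n = 2.
The reaction quotient is [Fe²⁺(aq)] / [Cu²⁺(aq)] = 1.21; by Nernst, E = +0.80 − (0.0591/2)(0.084) = +0.7975 V.
Then ΔG = −nFE = −2 × 96500 × +0.7975 J/mol = −154 kJ/mol.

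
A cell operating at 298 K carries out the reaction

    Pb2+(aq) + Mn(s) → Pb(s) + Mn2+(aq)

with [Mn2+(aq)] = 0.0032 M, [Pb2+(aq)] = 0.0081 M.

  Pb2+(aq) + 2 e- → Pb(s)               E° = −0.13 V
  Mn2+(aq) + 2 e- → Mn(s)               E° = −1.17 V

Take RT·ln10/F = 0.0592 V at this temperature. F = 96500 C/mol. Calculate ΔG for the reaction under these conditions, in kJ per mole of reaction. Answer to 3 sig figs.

−203 kJ/mol

With Pb²⁺/Pb reduced at the cathode, E°cell = −0.13 − (−1.17) = +1.04 V and n = 2.
The reaction quotient is [Mn2+(aq)] / [Pb2+(aq)] = 0.395; by Nernst, E = +1.04 − (0.0592/2)(−0.403) = +1.0519 V.
Finally ΔG = −nFE = −(2)(96500 C/mol)(+1.0519 V) = −203 kJ/mol.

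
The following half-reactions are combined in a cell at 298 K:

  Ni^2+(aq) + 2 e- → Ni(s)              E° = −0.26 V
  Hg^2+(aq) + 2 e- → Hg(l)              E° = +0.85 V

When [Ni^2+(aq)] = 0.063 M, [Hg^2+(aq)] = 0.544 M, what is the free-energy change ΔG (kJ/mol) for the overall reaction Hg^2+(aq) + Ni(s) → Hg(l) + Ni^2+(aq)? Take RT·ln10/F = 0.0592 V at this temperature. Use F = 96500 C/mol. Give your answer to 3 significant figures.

With Hg²⁺/Hg reduced at the cathode, E°cell = +0.85 − (−0.26) = +1.11 V and n = 2.
Here Q = [Ni^2+(aq)] / [Hg^2+(aq)] = 0.116 (log Q = −0.936), giving E = +1.11 − (0.0592/2)·(−0.936) = +1.1377 V.
Then ΔG = −nFE = −2 × 96500 × +1.1377 J/mol = −220 kJ/mol.

−220 kJ/mol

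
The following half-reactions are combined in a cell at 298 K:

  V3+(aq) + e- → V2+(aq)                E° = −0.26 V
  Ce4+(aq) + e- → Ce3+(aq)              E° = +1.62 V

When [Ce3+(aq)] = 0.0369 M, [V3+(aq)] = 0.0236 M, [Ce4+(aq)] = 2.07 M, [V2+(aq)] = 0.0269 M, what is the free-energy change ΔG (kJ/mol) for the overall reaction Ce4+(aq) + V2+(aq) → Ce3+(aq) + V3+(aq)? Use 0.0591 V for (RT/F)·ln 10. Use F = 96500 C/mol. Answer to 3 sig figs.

The standard cell potential is +1.62 − (−0.26) = +1.88 V, with n = 1 electron in the balanced equation.
Here Q = ([Ce3+(aq)]·[V3+(aq)]) / ([Ce4+(aq)]·[V2+(aq)]) = 0.0156 (log Q = −1.806), giving E = +1.88 − (0.0591/1)·(−1.806) = +1.9867 V.
Then ΔG = −nFE = −1 × 96500 × +1.9867 J/mol = −192 kJ/mol.

−192 kJ/mol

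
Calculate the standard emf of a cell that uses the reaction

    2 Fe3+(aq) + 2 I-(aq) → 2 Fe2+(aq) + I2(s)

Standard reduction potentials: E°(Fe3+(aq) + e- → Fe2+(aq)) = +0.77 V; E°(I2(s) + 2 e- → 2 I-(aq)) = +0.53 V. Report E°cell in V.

+0.24 V

Fe3+(aq) gains electrons, so the Fe³⁺/Fe²⁺ couple is the cathode; the I₂/I⁻ couple is the anode.
E°cell = E°(cathode) − E°(anode) = +0.77 − (+0.53) = +0.24 V.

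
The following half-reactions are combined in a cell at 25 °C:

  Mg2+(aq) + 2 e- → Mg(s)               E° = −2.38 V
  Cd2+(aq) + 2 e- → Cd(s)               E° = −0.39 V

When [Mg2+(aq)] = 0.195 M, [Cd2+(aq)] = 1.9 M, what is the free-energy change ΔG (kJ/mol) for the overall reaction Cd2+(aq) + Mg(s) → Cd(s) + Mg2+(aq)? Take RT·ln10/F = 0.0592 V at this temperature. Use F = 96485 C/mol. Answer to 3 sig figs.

E°cell = −0.39 − (−2.38) = +1.99 V; the balanced reaction transfers n = 2 electrons.
Q = [Mg2+(aq)] / [Cd2+(aq)] = 0.103, so log Q = −0.989 and E = +1.99 − (0.0592/2)(−0.989) = +2.0193 V.
ΔG = −nFE = −(2)(96485)(+2.0193) J/mol = −390 kJ/mol.

−390 kJ/mol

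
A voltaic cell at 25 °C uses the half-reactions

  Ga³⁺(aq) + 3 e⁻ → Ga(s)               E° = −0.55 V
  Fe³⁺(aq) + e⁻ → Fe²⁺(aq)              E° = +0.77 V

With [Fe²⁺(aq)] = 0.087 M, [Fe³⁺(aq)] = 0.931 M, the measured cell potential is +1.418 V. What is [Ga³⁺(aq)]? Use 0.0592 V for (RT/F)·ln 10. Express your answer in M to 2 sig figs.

Fe³⁺/Fe²⁺ is the cathode (higher E°); E°cell = +0.77 − (−0.55) = +1.32 V with n = 3.
Since E = E° − (0.0592/n)·log Q, log Q = n(E° − E)/0.0592 = −4.966.
The balanced reaction is 3 Fe³⁺(aq) + Ga(s) → 3 Fe²⁺(aq) + Ga³⁺(aq), so Q = ([Fe²⁺(aq)]^3·[Ga³⁺(aq)]) / [Fe³⁺(aq)]^3.
Substituting the known concentrations and solving, log [Ga³⁺(aq)] = −1.878 and [Ga³⁺(aq)] = 0.013 M.

0.013 M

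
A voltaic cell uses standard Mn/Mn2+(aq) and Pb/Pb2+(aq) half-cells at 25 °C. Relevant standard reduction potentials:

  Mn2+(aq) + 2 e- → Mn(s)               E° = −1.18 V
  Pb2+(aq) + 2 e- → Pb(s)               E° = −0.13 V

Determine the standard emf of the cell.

The Pb²⁺/Pb couple has the higher E°, so Pb ion is reduced (cathode) and Mn is oxidized (anode).
E°cell = E°(cathode) − E°(anode) = −0.13 − (−1.18) = +1.05 V.

+1.05 V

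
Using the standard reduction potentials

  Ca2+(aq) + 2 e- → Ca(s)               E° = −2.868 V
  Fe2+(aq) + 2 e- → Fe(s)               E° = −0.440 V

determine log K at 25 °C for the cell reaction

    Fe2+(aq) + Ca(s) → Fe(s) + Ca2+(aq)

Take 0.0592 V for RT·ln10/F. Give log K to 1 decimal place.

The Fe²⁺/Fe couple is reduced (cathode); E°cell = −0.440 − (−2.868) = +2.428 V with n = 2.
At equilibrium E = 0, so log K = nE°cell / 0.0592 = (2)(+2.428) / 0.0592 = 82.0.

log K = 82.0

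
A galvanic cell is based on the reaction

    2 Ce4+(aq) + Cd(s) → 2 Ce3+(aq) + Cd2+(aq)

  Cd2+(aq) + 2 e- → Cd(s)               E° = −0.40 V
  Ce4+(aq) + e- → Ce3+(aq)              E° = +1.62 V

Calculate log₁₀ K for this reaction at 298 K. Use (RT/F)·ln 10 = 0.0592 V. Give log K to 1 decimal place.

The Ce⁴⁺/Ce³⁺ couple is reduced (cathode); E°cell = +1.62 − (−0.40) = +2.02 V with n = 2.
At equilibrium E = 0, so log K = nE°cell / 0.0592 = (2)(+2.02) / 0.0592 = 68.2.

log K = 68.2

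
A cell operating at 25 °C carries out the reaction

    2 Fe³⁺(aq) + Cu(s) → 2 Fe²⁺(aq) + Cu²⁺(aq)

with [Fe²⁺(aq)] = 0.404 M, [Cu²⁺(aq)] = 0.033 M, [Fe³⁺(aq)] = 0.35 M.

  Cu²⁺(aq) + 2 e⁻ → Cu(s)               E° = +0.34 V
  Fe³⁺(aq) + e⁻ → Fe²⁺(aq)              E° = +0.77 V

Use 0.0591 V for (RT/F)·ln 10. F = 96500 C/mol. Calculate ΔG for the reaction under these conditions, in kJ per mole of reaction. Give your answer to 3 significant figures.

With Fe³⁺/Fe²⁺ reduced at the cathode, E°cell = +0.77 − (+0.34) = +0.43 V and n = 2.
Here Q = ([Fe²⁺(aq)]^2·[Cu²⁺(aq)]) / [Fe³⁺(aq)]^2 = 0.044 (log Q = −1.357), giving E = +0.43 − (0.0591/2)·(−1.357) = +0.4701 V.
ΔG = −nFE = −(2)(96500)(+0.4701) J/mol = −90.7 kJ/mol.

−90.7 kJ/mol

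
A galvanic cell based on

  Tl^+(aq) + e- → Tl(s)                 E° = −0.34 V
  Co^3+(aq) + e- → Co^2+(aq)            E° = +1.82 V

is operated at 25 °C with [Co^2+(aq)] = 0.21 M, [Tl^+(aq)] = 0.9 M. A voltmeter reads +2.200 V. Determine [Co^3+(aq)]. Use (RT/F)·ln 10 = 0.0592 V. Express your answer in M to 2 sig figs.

0.90 M

Co³⁺/Co²⁺ is the cathode (higher E°); E°cell = +1.82 − (−0.34) = +2.16 V with n = 1.
Since E = E° − (0.0592/n)·log Q, log Q = n(E° − E)/0.0592 = −0.676.
Balancing electrons gives Co^3+(aq) + Tl(s) → Co^2+(aq) + Tl^+(aq); thus Q = ([Co^2+(aq)]·[Tl^+(aq)]) / [Co^3+(aq)].
Substituting the known concentrations and solving, log [Co^3+(aq)] = −0.048 and [Co^3+(aq)] = 0.90 M.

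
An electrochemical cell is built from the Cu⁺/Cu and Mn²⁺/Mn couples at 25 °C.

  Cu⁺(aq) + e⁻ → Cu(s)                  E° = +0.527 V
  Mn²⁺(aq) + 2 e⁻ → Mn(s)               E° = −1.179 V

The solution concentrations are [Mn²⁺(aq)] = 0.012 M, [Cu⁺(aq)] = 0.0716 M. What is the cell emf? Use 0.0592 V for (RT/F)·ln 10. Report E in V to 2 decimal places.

The Cu⁺/Cu couple has the more positive E°, so it is the cathode; Mn²⁺/Mn is the anode.
E°cell = E°cat − E°an = +0.527 − (−1.179) = +1.706 V; n = 2.
Balancing gives 2 Cu⁺(aq) + Mn(s) → 2 Cu(s) + Mn²⁺(aq); hence Q = [Mn²⁺(aq)] / [Cu⁺(aq)]^2 = 2.34 (log Q = 0.369).
By the Nernst equation, E = +1.706 − (0.0592/2)·(0.369) = +1.70 V.

+1.70 V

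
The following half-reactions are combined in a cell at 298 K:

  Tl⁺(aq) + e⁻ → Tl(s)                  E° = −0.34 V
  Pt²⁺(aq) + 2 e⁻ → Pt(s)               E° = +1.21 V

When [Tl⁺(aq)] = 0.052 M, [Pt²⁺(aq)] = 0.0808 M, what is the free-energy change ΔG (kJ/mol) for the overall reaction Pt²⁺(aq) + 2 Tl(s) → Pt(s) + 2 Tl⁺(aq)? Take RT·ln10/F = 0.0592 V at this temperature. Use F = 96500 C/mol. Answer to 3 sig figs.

The standard cell potential is +1.21 − (−0.34) = +1.55 V, with n = 2 electrons in the balanced equation.
The reaction quotient is [Tl⁺(aq)]^2 / [Pt²⁺(aq)] = 0.0335; by Nernst, E = +1.55 − (0.0592/2)(−1.475) = +1.5937 V.
Then ΔG = −nFE = −2 × 96500 × +1.5937 J/mol = −308 kJ/mol.

−308 kJ/mol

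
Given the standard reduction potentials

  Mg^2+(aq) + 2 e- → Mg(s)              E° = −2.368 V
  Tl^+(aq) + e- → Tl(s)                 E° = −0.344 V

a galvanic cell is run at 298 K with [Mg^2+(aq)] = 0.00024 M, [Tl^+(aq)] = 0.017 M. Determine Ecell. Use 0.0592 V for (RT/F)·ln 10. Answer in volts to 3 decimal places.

Since E°(Tl⁺/Tl) > E°(Mg²⁺/Mg), Tl⁺/Tl serves as the cathode.
E°cell = −0.344 − (−2.368) = +2.024 V, with n = 2 electrons transferred.
Balancing gives 2 Tl^+(aq) + Mg(s) → 2 Tl(s) + Mg^2+(aq); hence Q = [Mg^2+(aq)] / [Tl^+(aq)]^2 = 0.83 (log Q = −0.081).
By the Nernst equation, E = +2.024 − (0.0592/2)·(−0.081) = +2.026 V.

+2.026 V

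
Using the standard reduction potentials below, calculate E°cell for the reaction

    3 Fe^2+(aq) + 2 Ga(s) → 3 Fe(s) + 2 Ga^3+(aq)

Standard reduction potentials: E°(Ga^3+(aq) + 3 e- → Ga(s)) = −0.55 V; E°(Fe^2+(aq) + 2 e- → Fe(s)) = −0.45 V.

+0.10 V

Fe^2+(aq) gains electrons, so the Fe²⁺/Fe couple is the cathode; the Ga³⁺/Ga couple is the anode.
E°cell = E°(cathode) − E°(anode) = −0.45 − (−0.55) = +0.10 V.
The positive value indicates the reaction is spontaneous as written.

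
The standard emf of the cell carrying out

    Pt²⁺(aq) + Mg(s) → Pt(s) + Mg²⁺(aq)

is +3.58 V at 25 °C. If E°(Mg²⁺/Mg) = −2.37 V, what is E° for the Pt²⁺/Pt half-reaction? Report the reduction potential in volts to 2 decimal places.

+1.21 V

In the reaction as written the Pt²⁺/Pt couple is reduced (cathode) and Mg²⁺/Mg is oxidized (anode), so E°cell = E°(Pt²⁺/Pt) − E°(Mg²⁺/Mg).
E°(Pt²⁺/Pt) = E°cell + E°(anode) = +3.58 + (−2.37) = +1.21 V.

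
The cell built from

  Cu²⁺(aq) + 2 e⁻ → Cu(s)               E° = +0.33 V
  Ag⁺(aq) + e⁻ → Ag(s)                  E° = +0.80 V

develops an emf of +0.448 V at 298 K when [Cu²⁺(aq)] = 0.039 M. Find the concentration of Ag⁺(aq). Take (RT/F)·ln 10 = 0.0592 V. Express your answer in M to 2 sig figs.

0.084 M

The Ag⁺/Ag couple has the larger reduction potential, so it is the cathode: E°cell = +0.80 − (+0.33) = +0.47 V and n = 2.
Rearranging E = E° − (0.0592/n)·log Q gives log Q = 2(+0.47 − (+0.448))/0.0592 = 0.743.
The balanced reaction is 2 Ag⁺(aq) + Cu(s) → 2 Ag(s) + Cu²⁺(aq), so Q = [Cu²⁺(aq)] / [Ag⁺(aq)]^2.
Substituting the known concentrations and solving, log [Ag⁺(aq)] = −1.076 and [Ag⁺(aq)] = 0.084 M.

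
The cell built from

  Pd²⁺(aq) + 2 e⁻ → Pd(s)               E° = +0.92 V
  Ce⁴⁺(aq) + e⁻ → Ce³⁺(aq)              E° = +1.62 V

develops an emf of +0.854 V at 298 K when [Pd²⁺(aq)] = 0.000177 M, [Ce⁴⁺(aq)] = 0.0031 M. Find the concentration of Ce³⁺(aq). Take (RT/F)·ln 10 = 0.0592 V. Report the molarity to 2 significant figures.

With Ce⁴⁺/Ce³⁺ at the cathode and Pd²⁺/Pd at the anode, E°cell = +1.62 − (+0.92) = +0.70 V (n = 2).
Since E = E° − (0.0592/n)·log Q, log Q = n(E° − E)/0.0592 = −5.203.
For 2 Ce⁴⁺(aq) + Pd(s) → 2 Ce³⁺(aq) + Pd²⁺(aq), the reaction quotient is Q = ([Ce³⁺(aq)]^2·[Pd²⁺(aq)]) / [Ce⁴⁺(aq)]^2.
Solving for the unknown gives log [Ce³⁺(aq)] = −3.234, so [Ce³⁺(aq)] ≈ 0.00058 M.

0.00058 M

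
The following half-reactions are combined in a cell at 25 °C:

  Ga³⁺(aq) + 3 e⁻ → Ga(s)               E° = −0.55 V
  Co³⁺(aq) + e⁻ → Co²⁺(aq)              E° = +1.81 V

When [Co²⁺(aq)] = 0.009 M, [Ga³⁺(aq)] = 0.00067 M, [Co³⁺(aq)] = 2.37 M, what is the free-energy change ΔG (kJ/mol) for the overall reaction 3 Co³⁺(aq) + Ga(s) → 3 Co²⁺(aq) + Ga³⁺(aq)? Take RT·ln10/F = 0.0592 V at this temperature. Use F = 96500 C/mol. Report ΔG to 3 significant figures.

−743 kJ/mol

The standard cell potential is +1.81 − (−0.55) = +2.36 V, with n = 3 electrons in the balanced equation.
Q = ([Co²⁺(aq)]^3·[Ga³⁺(aq)]) / [Co³⁺(aq)]^3 = 3.67×10^−11, so log Q = −10.435 and E = +2.36 − (0.0592/3)(−10.435) = +2.5659 V.
Finally ΔG = −nFE = −(3)(96500 C/mol)(+2.5659 V) = −743 kJ/mol.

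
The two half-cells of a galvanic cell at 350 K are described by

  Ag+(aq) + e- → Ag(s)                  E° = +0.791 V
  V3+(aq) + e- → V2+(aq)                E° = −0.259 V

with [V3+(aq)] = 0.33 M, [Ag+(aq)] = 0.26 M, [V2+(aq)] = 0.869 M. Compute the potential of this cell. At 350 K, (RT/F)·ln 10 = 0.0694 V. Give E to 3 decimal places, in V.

Ag⁺/Ag is reduced (cathode, E° = +0.791 V) and V³⁺/V²⁺ is oxidized (anode).
The standard potential is +0.791 − (−0.259) = +1.050 V and the balanced reaction transfers n = 1 electron.
The balanced reaction is Ag+(aq) + V2+(aq) → Ag(s) + V3+(aq), so Q = [V3+(aq)] / ([Ag+(aq)]·[V2+(aq)]) = 1.46 and log Q = 0.165.
Applying E = E° − (RT ln10/nF)·log Q gives +1.050 − (0.0694/1)(0.165) = +1.039 V.

+1.039 V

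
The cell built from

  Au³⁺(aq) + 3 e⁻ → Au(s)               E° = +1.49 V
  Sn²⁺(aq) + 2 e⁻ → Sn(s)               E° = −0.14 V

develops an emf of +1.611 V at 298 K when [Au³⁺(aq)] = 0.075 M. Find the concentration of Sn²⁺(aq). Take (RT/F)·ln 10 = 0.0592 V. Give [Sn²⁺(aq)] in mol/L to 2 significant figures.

With Au³⁺/Au at the cathode and Sn²⁺/Sn at the anode, E°cell = +1.49 − (−0.14) = +1.63 V (n = 6).
Since E = E° − (0.0592/n)·log Q, log Q = n(E° − E)/0.0592 = 1.926.
The balanced reaction is 2 Au³⁺(aq) + 3 Sn(s) → 2 Au(s) + 3 Sn²⁺(aq), so Q = [Sn²⁺(aq)]^3 / [Au³⁺(aq)]^2.
Isolating [Sn²⁺(aq)] in Q = 10^{1.926} yields log [Sn²⁺(aq)] = −0.108, i.e. 0.78 M.

0.78 M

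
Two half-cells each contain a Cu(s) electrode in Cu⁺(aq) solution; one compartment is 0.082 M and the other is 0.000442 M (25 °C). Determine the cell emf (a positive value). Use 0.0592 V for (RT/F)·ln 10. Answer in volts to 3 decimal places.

For a concentration cell E°cell = 0, since both electrodes use the same couple.
The compartment with the higher Cu⁺(aq) concentration (0.082 M) acts as the cathode; ions are reduced there and produced at the dilute (0.000442 M) anode.
With n = 1, Ecell = −(0.0592/1)·log([dilute]/[conc]) = −(0.0592/1)·log(0.000442/0.082) = +0.134 V.

0.134 V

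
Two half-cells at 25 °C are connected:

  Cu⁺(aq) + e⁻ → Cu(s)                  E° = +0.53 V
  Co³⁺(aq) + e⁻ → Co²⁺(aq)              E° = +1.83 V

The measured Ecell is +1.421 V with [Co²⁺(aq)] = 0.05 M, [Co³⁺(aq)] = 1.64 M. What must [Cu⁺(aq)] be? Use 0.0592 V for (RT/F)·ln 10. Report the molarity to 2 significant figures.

The Co³⁺/Co²⁺ couple has the larger reduction potential, so it is the cathode: E°cell = +1.83 − (+0.53) = +1.30 V and n = 1.
From the Nernst equation, log Q = n(E° − E)/0.0592 = 1·(+1.30 − (+1.421))/0.0592 = −2.044.
For Co³⁺(aq) + Cu(s) → Co²⁺(aq) + Cu⁺(aq), the reaction quotient is Q = ([Co²⁺(aq)]·[Cu⁺(aq)]) / [Co³⁺(aq)].
Solving for the unknown gives log [Cu⁺(aq)] = −0.528, so [Cu⁺(aq)] ≈ 0.30 M.

0.30 M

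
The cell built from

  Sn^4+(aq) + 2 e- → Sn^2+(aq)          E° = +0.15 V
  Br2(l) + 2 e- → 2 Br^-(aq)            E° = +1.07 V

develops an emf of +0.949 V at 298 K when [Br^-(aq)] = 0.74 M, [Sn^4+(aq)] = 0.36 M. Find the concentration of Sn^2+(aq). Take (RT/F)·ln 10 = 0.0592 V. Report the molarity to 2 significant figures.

Br₂/Br⁻ is the cathode (higher E°); E°cell = +1.07 − (+0.15) = +0.92 V with n = 2.
Since E = E° − (0.0592/n)·log Q, log Q = n(E° − E)/0.0592 = −0.980.
Balancing electrons gives Br2(l) + Sn^2+(aq) → 2 Br^-(aq) + Sn^4+(aq); thus Q = ([Br^-(aq)]^2·[Sn^4+(aq)]) / [Sn^2+(aq)].
Solving for the unknown gives log [Sn^2+(aq)] = 0.275, so [Sn^2+(aq)] ≈ 1.9 M.

1.9 M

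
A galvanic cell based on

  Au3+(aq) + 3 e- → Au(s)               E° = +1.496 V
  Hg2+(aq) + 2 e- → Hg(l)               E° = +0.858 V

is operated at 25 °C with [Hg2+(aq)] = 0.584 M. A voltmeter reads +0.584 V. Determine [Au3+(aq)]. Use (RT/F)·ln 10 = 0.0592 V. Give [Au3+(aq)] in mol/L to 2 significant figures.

Au³⁺/Au is the cathode (higher E°); E°cell = +1.496 − (+0.858) = +0.638 V with n = 6.
From the Nernst equation, log Q = n(E° − E)/0.0592 = 6·(+0.638 − (+0.584))/0.0592 = 5.473.
Balancing electrons gives 2 Au3+(aq) + 3 Hg(l) → 2 Au(s) + 3 Hg2+(aq); thus Q = [Hg2+(aq)]^3 / [Au3+(aq)]^2.
Solving for the unknown gives log [Au3+(aq)] = −3.087, so [Au3+(aq)] ≈ 0.00082 M.

0.00082 M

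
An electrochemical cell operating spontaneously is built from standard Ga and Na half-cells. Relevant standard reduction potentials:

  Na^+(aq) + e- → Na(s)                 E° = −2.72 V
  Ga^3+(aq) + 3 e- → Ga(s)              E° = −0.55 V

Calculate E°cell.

The Ga³⁺/Ga couple has the higher E°, so Ga ion is reduced (cathode) and Na is oxidized (anode).
E°cell = E°(cathode) − E°(anode) = −0.55 − (−2.72) = +2.17 V.

+2.17 V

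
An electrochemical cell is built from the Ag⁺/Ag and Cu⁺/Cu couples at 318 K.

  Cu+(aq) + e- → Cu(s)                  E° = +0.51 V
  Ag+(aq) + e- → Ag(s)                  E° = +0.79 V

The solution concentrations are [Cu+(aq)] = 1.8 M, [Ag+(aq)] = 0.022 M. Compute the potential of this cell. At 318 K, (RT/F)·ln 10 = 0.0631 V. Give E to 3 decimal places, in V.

+0.159 V

The Ag⁺/Ag couple has the more positive E°, so it is the cathode; Cu⁺/Cu is the anode.
E°cell = +0.79 − (+0.51) = +0.28 V, with n = 1 electron transferred.
For the overall reaction Ag+(aq) + Cu(s) → Ag(s) + Cu+(aq), Q = [Cu+(aq)] / [Ag+(aq)] = 81.8, giving log Q = 1.913.
By the Nernst equation, E = +0.28 − (0.0631/1)·(1.913) = +0.159 V.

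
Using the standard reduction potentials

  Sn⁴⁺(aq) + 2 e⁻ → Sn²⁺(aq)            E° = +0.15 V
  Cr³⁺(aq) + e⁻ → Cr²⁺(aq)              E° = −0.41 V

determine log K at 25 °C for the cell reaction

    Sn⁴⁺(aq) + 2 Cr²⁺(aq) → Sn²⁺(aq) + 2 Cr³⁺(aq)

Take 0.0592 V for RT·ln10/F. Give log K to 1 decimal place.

log K = 18.9

The Sn⁴⁺/Sn²⁺ couple is reduced (cathode); E°cell = +0.15 − (−0.41) = +0.56 V with n = 2.
At equilibrium E = 0, so log K = nE°cell / 0.0592 = (2)(+0.56) / 0.0592 = 18.9.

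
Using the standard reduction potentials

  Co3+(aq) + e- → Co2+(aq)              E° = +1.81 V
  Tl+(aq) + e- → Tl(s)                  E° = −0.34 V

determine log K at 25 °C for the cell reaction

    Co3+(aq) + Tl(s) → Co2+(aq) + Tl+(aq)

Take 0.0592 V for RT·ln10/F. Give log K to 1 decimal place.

log K = 36.3

The Co³⁺/Co²⁺ couple is reduced (cathode); E°cell = +1.81 − (−0.34) = +2.15 V with n = 1.
At equilibrium E = 0, so log K = nE°cell / 0.0592 = (1)(+2.15) / 0.0592 = 36.3.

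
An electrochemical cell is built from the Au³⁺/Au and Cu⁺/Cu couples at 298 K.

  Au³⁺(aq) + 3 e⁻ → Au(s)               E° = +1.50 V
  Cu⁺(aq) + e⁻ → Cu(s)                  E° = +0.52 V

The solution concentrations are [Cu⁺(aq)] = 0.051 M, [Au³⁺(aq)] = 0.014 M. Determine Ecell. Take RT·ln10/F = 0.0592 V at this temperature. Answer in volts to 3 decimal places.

The Au³⁺/Au couple has the more positive E°, so it is the cathode; Cu⁺/Cu is the anode.
E°cell = E°cat − E°an = +1.50 − (+0.52) = +0.98 V; n = 3.
For the overall reaction Au³⁺(aq) + 3 Cu(s) → Au(s) + 3 Cu⁺(aq), Q = [Cu⁺(aq)]^3 / [Au³⁺(aq)] = 0.00948, giving log Q = −2.023.
E = E° − (0.0592/n)·log Q = +0.98 − (0.0592/3)(−2.023) = +1.020 V.

+1.020 V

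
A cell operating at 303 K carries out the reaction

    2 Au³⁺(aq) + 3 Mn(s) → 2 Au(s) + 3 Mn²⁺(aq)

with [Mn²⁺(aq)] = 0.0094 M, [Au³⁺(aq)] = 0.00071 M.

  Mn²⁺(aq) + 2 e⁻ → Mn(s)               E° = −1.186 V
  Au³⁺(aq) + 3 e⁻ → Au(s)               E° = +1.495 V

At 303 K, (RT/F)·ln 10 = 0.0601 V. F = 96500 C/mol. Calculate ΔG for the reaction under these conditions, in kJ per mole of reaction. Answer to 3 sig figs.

E°cell = +1.495 − (−1.186) = +2.681 V; the balanced reaction transfers n = 6 electrons.
Here Q = [Mn²⁺(aq)]^3 / [Au³⁺(aq)]^2 = 1.65 (log Q = 0.217), giving E = +2.681 − (0.0601/6)·(0.217) = +2.6788 V.
Then ΔG = −nFE = −6 × 96500 × +2.6788 J/mol = −1550 kJ/mol.

−1550 kJ/mol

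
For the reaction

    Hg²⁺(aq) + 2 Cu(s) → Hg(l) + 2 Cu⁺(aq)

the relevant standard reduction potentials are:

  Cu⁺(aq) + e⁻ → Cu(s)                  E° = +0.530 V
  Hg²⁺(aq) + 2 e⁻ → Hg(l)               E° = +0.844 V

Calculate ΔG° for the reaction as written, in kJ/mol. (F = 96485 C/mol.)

In the reaction as written Hg²⁺(aq) is reduced, so the Hg²⁺/Hg couple is the cathode and Cu⁺/Cu is the anode.
E°cell = +0.844 − (+0.530) = +0.314 V; balancing electrons gives n = 2.
ΔG° = −nFE°cell = −(2)(96485)(+0.314) J/mol = −60.6 kJ/mol.

−60.6 kJ/mol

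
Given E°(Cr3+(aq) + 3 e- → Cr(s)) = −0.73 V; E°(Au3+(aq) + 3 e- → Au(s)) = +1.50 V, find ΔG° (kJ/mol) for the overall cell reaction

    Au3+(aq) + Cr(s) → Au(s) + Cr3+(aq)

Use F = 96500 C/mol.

−646 kJ/mol

In the reaction as written Au3+(aq) is reduced, so the Au³⁺/Au couple is the cathode and Cr³⁺/Cr is the anode.
E°cell = +1.50 − (−0.73) = +2.23 V; balancing electrons gives n = 3.
ΔG° = −nFE°cell = −(3)(96500)(+2.23) J/mol = −646 kJ/mol.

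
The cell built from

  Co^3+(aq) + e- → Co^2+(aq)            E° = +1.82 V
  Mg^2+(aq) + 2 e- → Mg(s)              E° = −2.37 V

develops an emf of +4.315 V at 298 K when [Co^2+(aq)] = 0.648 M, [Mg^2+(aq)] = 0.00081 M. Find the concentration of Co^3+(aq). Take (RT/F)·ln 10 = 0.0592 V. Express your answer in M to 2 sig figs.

Co³⁺/Co²⁺ is the cathode (higher E°); E°cell = +1.82 − (−2.37) = +4.19 V with n = 2.
Rearranging E = E° − (0.0592/n)·log Q gives log Q = 2(+4.19 − (+4.315))/0.0592 = −4.223.
The balanced reaction is 2 Co^3+(aq) + Mg(s) → 2 Co^2+(aq) + Mg^2+(aq), so Q = ([Co^2+(aq)]^2·[Mg^2+(aq)]) / [Co^3+(aq)]^2.
Solving for the unknown gives log [Co^3+(aq)] = 0.377, so [Co^3+(aq)] ≈ 2.4 M.

2.4 M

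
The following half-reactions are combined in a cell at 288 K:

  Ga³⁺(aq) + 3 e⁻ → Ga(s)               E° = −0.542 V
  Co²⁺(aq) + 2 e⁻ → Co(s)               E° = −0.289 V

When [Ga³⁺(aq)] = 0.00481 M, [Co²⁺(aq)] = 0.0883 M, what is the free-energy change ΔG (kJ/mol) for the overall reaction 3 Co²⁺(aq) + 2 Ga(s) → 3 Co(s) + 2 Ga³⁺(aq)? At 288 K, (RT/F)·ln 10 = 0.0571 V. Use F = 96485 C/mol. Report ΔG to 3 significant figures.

With Co²⁺/Co reduced at the cathode, E°cell = −0.289 − (−0.542) = +0.253 V and n = 6.
Q = [Ga³⁺(aq)]^2 / [Co²⁺(aq)]^3 = 0.0336, so log Q = −1.474 and E = +0.253 − (0.0571/6)(−1.474) = +0.2670 V.
ΔG = −nFE = −(6)(96485)(+0.2670) J/mol = −155 kJ/mol.

−155 kJ/mol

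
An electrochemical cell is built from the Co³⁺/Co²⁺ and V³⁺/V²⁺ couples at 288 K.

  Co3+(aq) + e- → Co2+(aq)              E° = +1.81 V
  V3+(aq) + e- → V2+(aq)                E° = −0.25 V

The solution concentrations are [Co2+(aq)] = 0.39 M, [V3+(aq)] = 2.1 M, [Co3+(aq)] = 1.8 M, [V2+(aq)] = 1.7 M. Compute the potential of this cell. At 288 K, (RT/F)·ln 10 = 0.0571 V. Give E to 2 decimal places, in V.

+2.09 V

Co³⁺/Co²⁺ is reduced (cathode, E° = +1.81 V) and V³⁺/V²⁺ is oxidized (anode).
E°cell = +1.81 − (−0.25) = +2.06 V, with n = 1 electron transferred.
Balancing gives Co3+(aq) + V2+(aq) → Co2+(aq) + V3+(aq); hence Q = ([Co2+(aq)]·[V3+(aq)]) / ([Co3+(aq)]·[V2+(aq)]) = 0.268 (log Q = −0.572).
E = E° − (0.0571/n)·log Q = +2.06 − (0.0571/1)(−0.572) = +2.09 V.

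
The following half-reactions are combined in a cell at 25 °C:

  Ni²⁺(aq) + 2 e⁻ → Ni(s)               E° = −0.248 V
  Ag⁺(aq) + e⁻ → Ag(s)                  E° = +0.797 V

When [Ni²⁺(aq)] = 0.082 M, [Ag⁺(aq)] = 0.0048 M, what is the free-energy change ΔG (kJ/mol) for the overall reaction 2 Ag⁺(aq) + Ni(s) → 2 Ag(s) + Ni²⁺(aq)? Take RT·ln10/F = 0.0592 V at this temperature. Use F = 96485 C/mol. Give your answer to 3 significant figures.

E°cell = +0.797 − (−0.248) = +1.045 V; the balanced reaction transfers n = 2 electrons.
Here Q = [Ni²⁺(aq)] / [Ag⁺(aq)]^2 = 3.56×10^3 (log Q = 3.551), giving E = +1.045 − (0.0592/2)·(3.551) = +0.9399 V.
Then ΔG = −nFE = −2 × 96485 × +0.9399 J/mol = −181 kJ/mol.

−181 kJ/mol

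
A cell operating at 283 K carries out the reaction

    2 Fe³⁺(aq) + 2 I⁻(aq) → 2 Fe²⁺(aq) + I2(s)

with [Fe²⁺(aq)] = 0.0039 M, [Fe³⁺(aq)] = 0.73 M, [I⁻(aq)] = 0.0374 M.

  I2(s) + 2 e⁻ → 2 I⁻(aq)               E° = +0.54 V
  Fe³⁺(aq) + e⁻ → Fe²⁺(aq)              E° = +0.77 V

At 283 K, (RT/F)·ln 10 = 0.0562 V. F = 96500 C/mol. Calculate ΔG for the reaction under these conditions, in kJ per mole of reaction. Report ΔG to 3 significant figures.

−53.6 kJ/mol

The standard cell potential is +0.77 − (+0.54) = +0.23 V, with n = 2 electrons in the balanced equation.
Q = [Fe²⁺(aq)]^2 / ([Fe³⁺(aq)]^2·[I⁻(aq)]^2) = 0.0204, so log Q = −1.690 and E = +0.23 − (0.0562/2)(−1.690) = +0.2775 V.
ΔG = −nFE = −(2)(96500)(+0.2775) J/mol = −53.6 kJ/mol.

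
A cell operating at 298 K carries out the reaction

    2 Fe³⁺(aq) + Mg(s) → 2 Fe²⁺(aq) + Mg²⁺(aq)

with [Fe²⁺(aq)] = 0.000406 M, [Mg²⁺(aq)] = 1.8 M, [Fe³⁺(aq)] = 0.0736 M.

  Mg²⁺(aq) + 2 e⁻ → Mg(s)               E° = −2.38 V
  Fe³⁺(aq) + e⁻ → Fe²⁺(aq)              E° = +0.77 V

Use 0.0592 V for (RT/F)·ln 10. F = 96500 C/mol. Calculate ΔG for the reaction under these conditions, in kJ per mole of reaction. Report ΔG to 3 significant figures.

The standard cell potential is +0.77 − (−2.38) = +3.15 V, with n = 2 electrons in the balanced equation.
The reaction quotient is ([Fe²⁺(aq)]^2·[Mg²⁺(aq)]) / [Fe³⁺(aq)]^2 = 5.48×10^−5; by Nernst, E = +3.15 − (0.0592/2)(−4.261) = +3.2761 V.
Finally ΔG = −nFE = −(2)(96500 C/mol)(+3.2761 V) = −632 kJ/mol.

−632 kJ/mol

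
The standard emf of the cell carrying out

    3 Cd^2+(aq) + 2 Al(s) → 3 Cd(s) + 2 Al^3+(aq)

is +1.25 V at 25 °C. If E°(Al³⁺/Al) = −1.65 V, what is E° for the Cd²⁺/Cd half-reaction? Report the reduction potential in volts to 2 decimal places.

In the reaction as written the Cd²⁺/Cd couple is reduced (cathode) and Al³⁺/Al is oxidized (anode), so E°cell = E°(Cd²⁺/Cd) − E°(Al³⁺/Al).
E°(Cd²⁺/Cd) = E°cell + E°(anode) = +1.25 + (−1.65) = −0.40 V.

−0.40 V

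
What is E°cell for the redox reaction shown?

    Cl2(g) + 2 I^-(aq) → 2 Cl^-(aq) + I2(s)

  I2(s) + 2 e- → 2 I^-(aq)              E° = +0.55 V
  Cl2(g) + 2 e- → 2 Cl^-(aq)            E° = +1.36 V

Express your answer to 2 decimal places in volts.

Cl2(g) gains electrons, so the Cl₂/Cl⁻ couple is the cathode; the I₂/I⁻ couple is the anode.
E°cell = E°(cathode) − E°(anode) = +1.36 − (+0.55) = +0.81 V.
The positive value indicates the reaction is spontaneous as written.

+0.81 V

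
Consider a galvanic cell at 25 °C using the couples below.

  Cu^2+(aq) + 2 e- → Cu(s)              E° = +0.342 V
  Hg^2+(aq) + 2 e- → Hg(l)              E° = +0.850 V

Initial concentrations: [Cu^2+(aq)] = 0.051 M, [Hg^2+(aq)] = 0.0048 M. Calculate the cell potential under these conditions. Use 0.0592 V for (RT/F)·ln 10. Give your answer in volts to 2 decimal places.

Hg²⁺/Hg is reduced (cathode, E° = +0.850 V) and Cu²⁺/Cu is oxidized (anode).
E°cell = E°cat − E°an = +0.850 − (+0.342) = +0.508 V; n = 2.
The balanced reaction is Hg^2+(aq) + Cu(s) → Hg(l) + Cu^2+(aq), so Q = [Cu^2+(aq)] / [Hg^2+(aq)] = 10.6 and log Q = 1.026.
E = E° − (0.0592/n)·log Q = +0.508 − (0.0592/2)(1.026) = +0.48 V.

+0.48 V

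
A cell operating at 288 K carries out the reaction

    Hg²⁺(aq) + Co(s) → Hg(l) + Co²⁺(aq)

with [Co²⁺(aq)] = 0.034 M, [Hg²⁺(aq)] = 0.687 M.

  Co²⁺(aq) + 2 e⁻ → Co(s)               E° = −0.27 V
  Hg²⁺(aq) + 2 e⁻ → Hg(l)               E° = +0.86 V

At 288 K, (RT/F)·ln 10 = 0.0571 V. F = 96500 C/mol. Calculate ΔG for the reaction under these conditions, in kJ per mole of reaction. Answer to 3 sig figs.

−225 kJ/mol

With Hg²⁺/Hg reduced at the cathode, E°cell = +0.86 − (−0.27) = +1.13 V and n = 2.
The reaction quotient is [Co²⁺(aq)] / [Hg²⁺(aq)] = 0.0495; by Nernst, E = +1.13 − (0.0571/2)(−1.305) = +1.1673 V.
ΔG = −nFE = −(2)(96500)(+1.1673) J/mol = −225 kJ/mol.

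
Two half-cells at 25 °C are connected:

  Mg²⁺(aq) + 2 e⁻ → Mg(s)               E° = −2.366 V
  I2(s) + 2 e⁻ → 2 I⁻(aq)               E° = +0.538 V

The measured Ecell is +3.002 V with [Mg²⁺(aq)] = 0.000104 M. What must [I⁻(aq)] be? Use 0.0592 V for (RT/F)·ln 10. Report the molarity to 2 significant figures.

The I₂/I⁻ couple has the larger reduction potential, so it is the cathode: E°cell = +0.538 − (−2.366) = +2.904 V and n = 2.
Rearranging E = E° − (0.0592/n)·log Q gives log Q = 2(+2.904 − (+3.002))/0.0592 = −3.311.
Balancing electrons gives I2(s) + Mg(s) → 2 I⁻(aq) + Mg²⁺(aq); thus Q = [I⁻(aq)]^2·[Mg²⁺(aq)].
Isolating [I⁻(aq)] in Q = 10^{−3.311} yields log [I⁻(aq)] = 0.336, i.e. 2.2 M.

2.2 M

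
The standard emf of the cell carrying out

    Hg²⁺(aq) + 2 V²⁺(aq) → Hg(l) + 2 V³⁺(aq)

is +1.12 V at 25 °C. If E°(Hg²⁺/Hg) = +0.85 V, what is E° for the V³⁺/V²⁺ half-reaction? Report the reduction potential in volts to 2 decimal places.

−0.27 V

In the reaction as written the Hg²⁺/Hg couple is reduced (cathode) and V³⁺/V²⁺ is oxidized (anode), so E°cell = E°(Hg²⁺/Hg) − E°(V³⁺/V²⁺).
E°(V³⁺/V²⁺) = E°(cathode) − E°cell = +0.85 − (+1.12) = −0.27 V.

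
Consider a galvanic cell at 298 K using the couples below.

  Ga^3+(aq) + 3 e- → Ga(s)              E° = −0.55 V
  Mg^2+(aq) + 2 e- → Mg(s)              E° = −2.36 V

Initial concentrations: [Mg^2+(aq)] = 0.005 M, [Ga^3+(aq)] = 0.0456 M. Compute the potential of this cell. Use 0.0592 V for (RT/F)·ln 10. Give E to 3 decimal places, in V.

+1.852 V

Since E°(Ga³⁺/Ga) > E°(Mg²⁺/Mg), Ga³⁺/Ga serves as the cathode.
E°cell = E°cat − E°an = −0.55 − (−2.36) = +1.81 V; n = 6.
For the overall reaction 2 Ga^3+(aq) + 3 Mg(s) → 2 Ga(s) + 3 Mg^2+(aq), Q = [Mg^2+(aq)]^3 / [Ga^3+(aq)]^2 = 6.01×10^−5, giving log Q = −4.221.
By the Nernst equation, E = +1.81 − (0.0592/6)·(−4.221) = +1.852 V.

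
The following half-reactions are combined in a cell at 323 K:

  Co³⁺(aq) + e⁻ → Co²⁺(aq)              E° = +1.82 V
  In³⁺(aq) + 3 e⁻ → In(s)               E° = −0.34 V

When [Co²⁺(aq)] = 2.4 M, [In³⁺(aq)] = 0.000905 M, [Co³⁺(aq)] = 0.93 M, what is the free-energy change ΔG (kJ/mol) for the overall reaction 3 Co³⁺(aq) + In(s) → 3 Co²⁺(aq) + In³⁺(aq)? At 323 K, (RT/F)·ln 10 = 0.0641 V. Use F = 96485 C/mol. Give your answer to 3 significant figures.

−636 kJ/mol

E°cell = +1.82 − (−0.34) = +2.16 V; the balanced reaction transfers n = 3 electrons.
Q = ([Co²⁺(aq)]^3·[In³⁺(aq)]) / [Co³⁺(aq)]^3 = 0.0156, so log Q = −1.808 and E = +2.16 − (0.0641/3)(−1.808) = +2.1986 V.
Finally ΔG = −nFE = −(3)(96485 C/mol)(+2.1986 V) = −636 kJ/mol.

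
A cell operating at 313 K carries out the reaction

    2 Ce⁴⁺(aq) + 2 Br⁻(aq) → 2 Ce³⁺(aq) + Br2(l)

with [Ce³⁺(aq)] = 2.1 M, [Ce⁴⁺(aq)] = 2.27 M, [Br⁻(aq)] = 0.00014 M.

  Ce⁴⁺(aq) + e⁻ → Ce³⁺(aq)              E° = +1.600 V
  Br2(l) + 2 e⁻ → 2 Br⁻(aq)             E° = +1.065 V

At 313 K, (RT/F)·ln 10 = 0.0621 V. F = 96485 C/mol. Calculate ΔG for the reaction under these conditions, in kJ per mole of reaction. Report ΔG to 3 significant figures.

−57.5 kJ/mol

The standard cell potential is +1.600 − (+1.065) = +0.535 V, with n = 2 electrons in the balanced equation.
Here Q = [Ce³⁺(aq)]^2 / ([Ce⁴⁺(aq)]^2·[Br⁻(aq)]^2) = 4.37×10^7 (log Q = 7.640), giving E = +0.535 − (0.0621/2)·(7.640) = +0.2978 V.
Finally ΔG = −nFE = −(2)(96485 C/mol)(+0.2978 V) = −57.5 kJ/mol.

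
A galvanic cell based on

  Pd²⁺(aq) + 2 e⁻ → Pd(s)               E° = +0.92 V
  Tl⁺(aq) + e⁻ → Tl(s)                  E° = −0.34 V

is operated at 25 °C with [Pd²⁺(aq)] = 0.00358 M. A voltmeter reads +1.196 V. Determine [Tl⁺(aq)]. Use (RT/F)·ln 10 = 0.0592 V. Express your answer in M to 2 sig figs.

With Pd²⁺/Pd at the cathode and Tl⁺/Tl at the anode, E°cell = +0.92 − (−0.34) = +1.26 V (n = 2).
Since E = E° − (0.0592/n)·log Q, log Q = n(E° − E)/0.0592 = 2.162.
For Pd²⁺(aq) + 2 Tl(s) → Pd(s) + 2 Tl⁺(aq), the reaction quotient is Q = [Tl⁺(aq)]^2 / [Pd²⁺(aq)].
Solving for the unknown gives log [Tl⁺(aq)] = −0.142, so [Tl⁺(aq)] ≈ 0.72 M.

0.72 M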